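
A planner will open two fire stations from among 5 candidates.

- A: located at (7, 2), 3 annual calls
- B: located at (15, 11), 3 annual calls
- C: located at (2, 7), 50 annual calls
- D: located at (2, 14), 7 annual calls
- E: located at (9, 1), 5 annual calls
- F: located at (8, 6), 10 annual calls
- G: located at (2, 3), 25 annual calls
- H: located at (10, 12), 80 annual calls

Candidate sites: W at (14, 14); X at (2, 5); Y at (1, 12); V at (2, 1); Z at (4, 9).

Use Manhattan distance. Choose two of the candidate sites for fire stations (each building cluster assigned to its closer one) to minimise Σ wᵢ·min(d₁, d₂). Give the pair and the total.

{W, X}, total 854

Evaluate every pair (each demand assigned to the nearer of the two):
  {W, X}: total = 854
  {X, Y}: total = 1085
  {W, V}: total = 1089
  {W, Z}: total = 1106
  {X, Z}: total = 1107
  {V, Z}: total = 1181
  {Y, V}: total = 1299
  {W, Y}: total = 1331
  {Y, Z}: total = 1345
  {X, V}: total = 1593
Best pair: {W, X} with total 854.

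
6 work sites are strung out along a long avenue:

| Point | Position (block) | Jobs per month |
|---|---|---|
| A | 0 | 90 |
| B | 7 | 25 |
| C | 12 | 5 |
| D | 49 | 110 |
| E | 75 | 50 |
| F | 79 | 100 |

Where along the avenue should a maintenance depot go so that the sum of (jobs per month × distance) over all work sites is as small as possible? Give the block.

For a sum of weighted absolute distances on a line, the optimum is the weighted median (not the mean). Total weight W = 380; half-weight = 190.
Sort by position and accumulate weight:
  block 0 (A, w=90) → cum 90
  block 7 (B, w=25) → cum 115
  block 12 (C, w=5) → cum 120
  block 49 (D, w=110) → cum 230  ≥ 190 → median here
  block 75 (E, w=50) → cum 280
  block 79 (F, w=100) → cum 380
Optimal location: block 49.

x = 49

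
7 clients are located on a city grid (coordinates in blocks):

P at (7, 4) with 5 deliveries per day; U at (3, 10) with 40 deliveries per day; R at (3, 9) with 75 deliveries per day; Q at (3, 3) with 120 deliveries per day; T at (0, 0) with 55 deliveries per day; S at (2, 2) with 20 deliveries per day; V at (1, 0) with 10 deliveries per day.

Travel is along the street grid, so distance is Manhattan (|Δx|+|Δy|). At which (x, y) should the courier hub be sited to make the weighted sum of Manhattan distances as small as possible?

(3, 3)

Manhattan distance separates: Σwᵢ(|x−xᵢ|+|y−yᵢ|) = Σwᵢ|x−xᵢ| + Σwᵢ|y−yᵢ|, so x and y are optimised independently as 1-D weighted medians.
Total weight W = 325; half = 162.5.
x-coordinate, sorted with cumulative weight:
  x=0 (T, w=55) cum 55
  x=1 (V, w=10) cum 65
  x=2 (S, w=20) cum 85
  x=3 (U, w=40) cum 125
  x=3 (R, w=75) cum 200  ← median
  x=3 (Q, w=120) cum 320
  x=7 (P, w=5) cum 325
⇒ x* = 3
y-coordinate, sorted with cumulative weight:
  y=0 (T, w=55) cum 55
  y=0 (V, w=10) cum 65
  y=2 (S, w=20) cum 85
  y=3 (Q, w=120) cum 205  ← median
  y=4 (P, w=5) cum 210
  y=9 (R, w=75) cum 285
  y=10 (U, w=40) cum 325
⇒ y* = 3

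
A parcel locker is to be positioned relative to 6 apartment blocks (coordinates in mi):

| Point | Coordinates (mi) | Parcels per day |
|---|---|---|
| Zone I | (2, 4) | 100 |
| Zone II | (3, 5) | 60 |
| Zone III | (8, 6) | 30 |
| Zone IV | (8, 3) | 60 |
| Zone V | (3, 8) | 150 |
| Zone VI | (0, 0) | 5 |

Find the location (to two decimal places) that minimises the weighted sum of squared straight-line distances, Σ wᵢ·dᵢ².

The minimiser of Σwᵢ‖p−pᵢ‖² is the weighted centroid p* = (Σwᵢpᵢ)/(Σwᵢ).
Σwᵢ = 405.
Σwᵢxᵢ = 100·2 + 60·3 + 30·8 + 60·8 + 150·3 + 5·0 = 1550.
Σwᵢyᵢ = 100·4 + 60·5 + 30·6 + 60·3 + 150·8 + 5·0 = 2260.
x* = 1550/405 = 3.83, y* = 2260/405 = 5.58.

(3.83, 5.58)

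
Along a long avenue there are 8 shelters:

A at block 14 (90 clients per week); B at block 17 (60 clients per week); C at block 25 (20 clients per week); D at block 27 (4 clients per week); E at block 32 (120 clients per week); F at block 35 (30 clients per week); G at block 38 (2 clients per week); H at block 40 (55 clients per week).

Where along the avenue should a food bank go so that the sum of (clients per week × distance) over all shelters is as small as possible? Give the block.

For a sum of weighted absolute distances on a line, the optimum is the weighted median (not the mean). Total weight W = 381; half-weight = 190.5.
Sort by position and accumulate weight:
  block 14 (A, w=90) → cum 90
  block 17 (B, w=60) → cum 150
  block 25 (C, w=20) → cum 170
  block 27 (D, w=4) → cum 174
  block 32 (E, w=120) → cum 294  ≥ 190.5 → median here
  block 35 (F, w=30) → cum 324
  block 38 (G, w=2) → cum 326
  block 40 (H, w=55) → cum 381
Optimal location: block 32.

x = 32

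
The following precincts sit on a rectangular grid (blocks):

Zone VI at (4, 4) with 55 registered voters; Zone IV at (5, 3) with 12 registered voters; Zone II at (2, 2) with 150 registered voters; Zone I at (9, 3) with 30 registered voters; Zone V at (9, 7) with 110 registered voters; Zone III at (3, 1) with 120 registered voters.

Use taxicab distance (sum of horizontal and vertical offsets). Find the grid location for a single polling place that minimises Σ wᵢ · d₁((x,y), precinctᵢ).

Manhattan distance separates: Σwᵢ(|x−xᵢ|+|y−yᵢ|) = Σwᵢ|x−xᵢ| + Σwᵢ|y−yᵢ|, so x and y are optimised independently as 1-D weighted medians.
Total weight W = 477; half = 238.5.
x-coordinate, sorted with cumulative weight:
  x=2 (Zone II, w=150) cum 150
  x=3 (Zone III, w=120) cum 270  ← median
  x=4 (Zone VI, w=55) cum 325
  x=5 (Zone IV, w=12) cum 337
  x=9 (Zone I, w=30) cum 367
  x=9 (Zone V, w=110) cum 477
⇒ x* = 3
y-coordinate, sorted with cumulative weight:
  y=1 (Zone III, w=120) cum 120
  y=2 (Zone II, w=150) cum 270  ← median
  y=3 (Zone IV, w=12) cum 282
  y=3 (Zone I, w=30) cum 312
  y=4 (Zone VI, w=55) cum 367
  y=7 (Zone V, w=110) cum 477
⇒ y* = 2

(3, 2)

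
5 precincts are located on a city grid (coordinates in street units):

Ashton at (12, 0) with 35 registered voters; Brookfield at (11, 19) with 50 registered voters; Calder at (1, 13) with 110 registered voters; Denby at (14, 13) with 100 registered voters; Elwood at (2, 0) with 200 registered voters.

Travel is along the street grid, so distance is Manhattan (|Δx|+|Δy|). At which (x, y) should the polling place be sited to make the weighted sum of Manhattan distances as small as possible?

(2, 13)

Manhattan distance separates: Σwᵢ(|x−xᵢ|+|y−yᵢ|) = Σwᵢ|x−xᵢ| + Σwᵢ|y−yᵢ|, so x and y are optimised independently as 1-D weighted medians.
Total weight W = 495; half = 247.5.
x-coordinate, sorted with cumulative weight:
  x=1 (Calder, w=110) cum 110
  x=2 (Elwood, w=200) cum 310  ← median
  x=11 (Brookfield, w=50) cum 360
  x=12 (Ashton, w=35) cum 395
  x=14 (Denby, w=100) cum 495
⇒ x* = 2
y-coordinate, sorted with cumulative weight:
  y=0 (Ashton, w=35) cum 35
  y=0 (Elwood, w=200) cum 235
  y=13 (Calder, w=110) cum 345  ← median
  y=13 (Denby, w=100) cum 445
  y=19 (Brookfield, w=50) cum 495
⇒ y* = 13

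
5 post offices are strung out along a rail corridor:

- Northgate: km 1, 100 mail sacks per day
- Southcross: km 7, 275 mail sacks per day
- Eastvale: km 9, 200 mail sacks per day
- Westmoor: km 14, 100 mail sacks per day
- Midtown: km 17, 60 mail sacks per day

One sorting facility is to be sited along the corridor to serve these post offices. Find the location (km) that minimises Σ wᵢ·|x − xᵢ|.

For a sum of weighted absolute distances on a line, the optimum is the weighted median (not the mean). Total weight W = 735; half-weight = 367.5.
Sort by position and accumulate weight:
  km 1 (Northgate, w=100) → cum 100
  km 7 (Southcross, w=275) → cum 375  ≥ 367.5 → median here
  km 9 (Eastvale, w=200) → cum 575
  km 14 (Westmoor, w=100) → cum 675
  km 17 (Midtown, w=60) → cum 735
Optimal location: km 7.

x = 7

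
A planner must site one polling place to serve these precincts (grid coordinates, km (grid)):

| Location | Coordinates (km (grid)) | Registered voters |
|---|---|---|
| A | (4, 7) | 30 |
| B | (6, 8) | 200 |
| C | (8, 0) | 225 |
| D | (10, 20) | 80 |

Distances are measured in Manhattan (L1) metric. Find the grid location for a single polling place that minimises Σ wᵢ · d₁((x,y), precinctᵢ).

(8, 8)

Manhattan distance separates: Σwᵢ(|x−xᵢ|+|y−yᵢ|) = Σwᵢ|x−xᵢ| + Σwᵢ|y−yᵢ|, so x and y are optimised independently as 1-D weighted medians.
Total weight W = 535; half = 267.5.
x-coordinate, sorted with cumulative weight:
  x=4 (A, w=30) cum 30
  x=6 (B, w=200) cum 230
  x=8 (C, w=225) cum 455  ← median
  x=10 (D, w=80) cum 535
⇒ x* = 8
y-coordinate, sorted with cumulative weight:
  y=0 (C, w=225) cum 225
  y=7 (A, w=30) cum 255
  y=8 (B, w=200) cum 455  ← median
  y=20 (D, w=80) cum 535
⇒ y* = 8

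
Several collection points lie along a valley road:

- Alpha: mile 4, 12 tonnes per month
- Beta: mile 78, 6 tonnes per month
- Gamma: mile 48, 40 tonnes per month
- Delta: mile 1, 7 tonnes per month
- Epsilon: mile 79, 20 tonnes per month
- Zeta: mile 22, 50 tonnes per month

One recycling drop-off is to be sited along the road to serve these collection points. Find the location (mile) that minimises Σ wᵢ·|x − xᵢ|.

For a sum of weighted absolute distances on a line, the optimum is the weighted median (not the mean). Total weight W = 135; half-weight = 67.5.
Sort by position and accumulate weight:
  mile 1 (Delta, w=7) → cum 7
  mile 4 (Alpha, w=12) → cum 19
  mile 22 (Zeta, w=50) → cum 69  ≥ 67.5 → median here
  mile 48 (Gamma, w=40) → cum 109
  mile 78 (Beta, w=6) → cum 115
  mile 79 (Epsilon, w=20) → cum 135
Optimal location: mile 22.

x = 22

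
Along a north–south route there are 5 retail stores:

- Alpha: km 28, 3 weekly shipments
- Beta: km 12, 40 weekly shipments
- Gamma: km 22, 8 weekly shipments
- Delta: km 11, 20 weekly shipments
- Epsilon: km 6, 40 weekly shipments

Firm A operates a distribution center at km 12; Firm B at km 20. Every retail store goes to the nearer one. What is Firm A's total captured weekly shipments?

100

The indifferent point is the midpoint (12+20)/2 = 16; retail stores left of it (closer to Firm A at 12) go to Firm A, those right go to Firm B.
  Epsilon at 6 (w=40) → Firm A
  Delta at 11 (w=20) → Firm A
  Beta at 12 (w=40) → Firm A
  Gamma at 22 (w=8) → Firm B
  Alpha at 28 (w=3) → Firm B
Firm A captures 100; Firm B captures 11.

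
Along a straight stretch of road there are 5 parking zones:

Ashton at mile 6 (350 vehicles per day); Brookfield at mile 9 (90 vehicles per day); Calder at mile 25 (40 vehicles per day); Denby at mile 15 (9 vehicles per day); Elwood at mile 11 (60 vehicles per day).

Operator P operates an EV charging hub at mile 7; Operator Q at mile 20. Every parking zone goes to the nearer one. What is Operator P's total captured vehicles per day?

500

The indifferent point is the midpoint (7+20)/2 = 13.5; parking zones left of it (closer to Operator P at 7) go to Operator P, those right go to Operator Q.
  Ashton at 6 (w=350) → Operator P
  Brookfield at 9 (w=90) → Operator P
  Elwood at 11 (w=60) → Operator P
  Denby at 15 (w=9) → Operator Q
  Calder at 25 (w=40) → Operator Q
Operator P captures 500; Operator Q captures 49.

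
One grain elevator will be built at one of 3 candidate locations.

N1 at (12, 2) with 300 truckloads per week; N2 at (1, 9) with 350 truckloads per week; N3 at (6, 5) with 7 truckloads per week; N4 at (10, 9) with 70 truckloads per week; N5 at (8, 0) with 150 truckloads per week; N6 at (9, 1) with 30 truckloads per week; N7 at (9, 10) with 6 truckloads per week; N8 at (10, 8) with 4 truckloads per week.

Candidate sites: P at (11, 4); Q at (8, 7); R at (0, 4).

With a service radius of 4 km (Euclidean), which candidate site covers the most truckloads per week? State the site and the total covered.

P, covering 330

Coverage radius r = 4 km; a point is covered iff (Δx)²+(Δy)² ≤ 4² = 16.
  P (11, 4): covers {N1, N6} → 330
  Q (8, 7): covers {N3, N4, N7, N8} → 87
  R (0, 4): covers {none} → 0
Maximum coverage at P: 330 truckloads per week.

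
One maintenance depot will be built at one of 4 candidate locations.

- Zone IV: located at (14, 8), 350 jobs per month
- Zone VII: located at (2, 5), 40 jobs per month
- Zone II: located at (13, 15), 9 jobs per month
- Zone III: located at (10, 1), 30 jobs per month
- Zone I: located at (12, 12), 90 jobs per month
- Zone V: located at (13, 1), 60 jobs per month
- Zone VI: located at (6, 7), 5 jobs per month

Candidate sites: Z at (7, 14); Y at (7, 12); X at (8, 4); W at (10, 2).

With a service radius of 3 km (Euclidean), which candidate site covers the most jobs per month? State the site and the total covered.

W, covering 30

Coverage radius r = 3 km; a point is covered iff (Δx)²+(Δy)² ≤ 3² = 9.
  Z (7, 14): covers {none} → 0
  Y (7, 12): covers {none} → 0
  X (8, 4): covers {none} → 0
  W (10, 2): covers {Zone III} → 30
Maximum coverage at W: 30 jobs per month.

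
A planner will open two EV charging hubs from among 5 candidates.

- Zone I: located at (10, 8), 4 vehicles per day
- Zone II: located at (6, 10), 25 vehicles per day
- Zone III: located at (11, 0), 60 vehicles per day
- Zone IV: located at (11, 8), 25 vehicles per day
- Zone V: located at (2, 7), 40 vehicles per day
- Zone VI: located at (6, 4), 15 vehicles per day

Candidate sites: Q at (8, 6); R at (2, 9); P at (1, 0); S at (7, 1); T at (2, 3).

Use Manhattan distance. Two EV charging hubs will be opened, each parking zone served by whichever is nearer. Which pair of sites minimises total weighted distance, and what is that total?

Evaluate every pair (each demand assigned to the nearer of the two):
  {R, S}: total = 851
  {Q, S}: total = 931
  {Q, R}: total = 946
  {Q, T}: total = 1051
  {S, T}: total = 1085
  {Q, P}: total = 1171
  {R, P}: total = 1226
  {P, S}: total = 1245
  {R, T}: total = 1286
  {P, T}: total = 1512
Best pair: {R, S} with total 851.

{R, S}, total 851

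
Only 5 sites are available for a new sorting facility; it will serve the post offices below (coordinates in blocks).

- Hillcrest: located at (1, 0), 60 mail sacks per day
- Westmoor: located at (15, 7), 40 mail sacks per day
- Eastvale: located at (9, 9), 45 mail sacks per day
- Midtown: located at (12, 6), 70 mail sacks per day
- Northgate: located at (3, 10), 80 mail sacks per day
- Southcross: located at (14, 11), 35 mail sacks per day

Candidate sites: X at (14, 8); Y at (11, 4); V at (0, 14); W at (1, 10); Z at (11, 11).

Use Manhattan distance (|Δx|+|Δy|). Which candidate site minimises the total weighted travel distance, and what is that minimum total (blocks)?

Z, total 3005 blocks

Total weighted distance at each candidate:
  X (14, 8): total = 3035
  Y (11, 4): total = 3115
  V (0, 14): total = 4965
  W (1, 10): total = 3385
  Z (11, 11): total = 3005
Minimum is at Z with total 3005 blocks.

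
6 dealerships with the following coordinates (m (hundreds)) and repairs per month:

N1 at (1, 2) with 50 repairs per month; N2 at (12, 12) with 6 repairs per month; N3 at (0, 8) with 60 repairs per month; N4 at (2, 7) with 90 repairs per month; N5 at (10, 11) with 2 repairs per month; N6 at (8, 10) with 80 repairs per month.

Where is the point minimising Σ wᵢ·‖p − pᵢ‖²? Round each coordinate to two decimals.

(3.34, 7.31)

The minimiser of Σwᵢ‖p−pᵢ‖² is the weighted centroid p* = (Σwᵢpᵢ)/(Σwᵢ).
Σwᵢ = 288.
Σwᵢxᵢ = 50·1 + 6·12 + 60·0 + 90·2 + 2·10 + 80·8 = 962.
Σwᵢyᵢ = 50·2 + 6·12 + 60·8 + 90·7 + 2·11 + 80·10 = 2104.
x* = 962/288 = 3.34, y* = 2104/288 = 7.31.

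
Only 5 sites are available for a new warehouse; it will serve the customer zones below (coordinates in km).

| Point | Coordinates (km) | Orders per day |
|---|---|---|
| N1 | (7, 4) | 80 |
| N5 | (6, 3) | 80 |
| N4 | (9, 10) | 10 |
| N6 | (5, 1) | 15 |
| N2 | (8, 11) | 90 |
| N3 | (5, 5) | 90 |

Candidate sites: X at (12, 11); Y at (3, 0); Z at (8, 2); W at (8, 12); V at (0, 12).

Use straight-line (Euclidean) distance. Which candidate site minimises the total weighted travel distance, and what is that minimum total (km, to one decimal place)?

Total weighted distance at each candidate:
  X (12, 11): total = 2892.7
  Y (3, 0): total = 2514.3
  Z (8, 2): total = 1677.7
  W (8, 12): total = 2351.4
  V (0, 12): total = 3489.0
Minimum is at Z with total 1677.7 km.

Z, total 1677.7 km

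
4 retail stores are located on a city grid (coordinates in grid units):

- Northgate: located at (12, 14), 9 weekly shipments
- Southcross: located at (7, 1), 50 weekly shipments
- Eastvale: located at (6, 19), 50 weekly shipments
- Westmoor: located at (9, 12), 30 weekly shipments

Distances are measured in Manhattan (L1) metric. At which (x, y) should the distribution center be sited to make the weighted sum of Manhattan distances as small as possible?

Manhattan distance separates: Σwᵢ(|x−xᵢ|+|y−yᵢ|) = Σwᵢ|x−xᵢ| + Σwᵢ|y−yᵢ|, so x and y are optimised independently as 1-D weighted medians.
Total weight W = 139; half = 69.5.
x-coordinate, sorted with cumulative weight:
  x=6 (Eastvale, w=50) cum 50
  x=7 (Southcross, w=50) cum 100  ← median
  x=9 (Westmoor, w=30) cum 130
  x=12 (Northgate, w=9) cum 139
⇒ x* = 7
y-coordinate, sorted with cumulative weight:
  y=1 (Southcross, w=50) cum 50
  y=12 (Westmoor, w=30) cum 80  ← median
  y=14 (Northgate, w=9) cum 89
  y=19 (Eastvale, w=50) cum 139
⇒ y* = 12

(7, 12)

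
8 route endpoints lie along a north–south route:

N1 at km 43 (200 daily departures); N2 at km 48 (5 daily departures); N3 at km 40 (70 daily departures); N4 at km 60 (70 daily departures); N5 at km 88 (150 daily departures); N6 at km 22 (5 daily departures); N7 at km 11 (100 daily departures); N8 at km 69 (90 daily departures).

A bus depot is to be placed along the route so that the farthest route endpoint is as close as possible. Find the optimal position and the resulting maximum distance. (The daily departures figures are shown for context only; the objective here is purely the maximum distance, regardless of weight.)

The 1-center on a line is the midpoint of the two extreme points: leftmost at 11, rightmost at 88.
Optimal location = (11 + 88)/2 = 49.5; maximum distance = (88 − 11)/2 = 38.5.

location 49.5, max distance 38.5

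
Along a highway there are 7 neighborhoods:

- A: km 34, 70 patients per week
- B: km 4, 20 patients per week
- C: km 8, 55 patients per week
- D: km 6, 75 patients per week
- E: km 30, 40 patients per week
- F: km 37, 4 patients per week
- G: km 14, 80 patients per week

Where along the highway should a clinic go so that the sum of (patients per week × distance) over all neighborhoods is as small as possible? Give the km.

x = 14

For a sum of weighted absolute distances on a line, the optimum is the weighted median (not the mean). Total weight W = 344; half-weight = 172.
Sort by position and accumulate weight:
  km 4 (B, w=20) → cum 20
  km 6 (D, w=75) → cum 95
  km 8 (C, w=55) → cum 150
  km 14 (G, w=80) → cum 230  ≥ 172 → median here
  km 30 (E, w=40) → cum 270
  km 34 (A, w=70) → cum 340
  km 37 (F, w=4) → cum 344
Optimal location: km 14.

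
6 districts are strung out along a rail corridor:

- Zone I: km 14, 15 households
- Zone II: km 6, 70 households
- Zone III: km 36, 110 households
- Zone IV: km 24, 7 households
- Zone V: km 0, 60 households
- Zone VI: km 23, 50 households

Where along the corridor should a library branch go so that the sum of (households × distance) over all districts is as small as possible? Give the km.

For a sum of weighted absolute distances on a line, the optimum is the weighted median (not the mean). Total weight W = 312; half-weight = 156.
Sort by position and accumulate weight:
  km 0 (Zone V, w=60) → cum 60
  km 6 (Zone II, w=70) → cum 130
  km 14 (Zone I, w=15) → cum 145
  km 23 (Zone VI, w=50) → cum 195  ≥ 156 → median here
  km 24 (Zone IV, w=7) → cum 202
  km 36 (Zone III, w=110) → cum 312
Optimal location: km 23.

x = 23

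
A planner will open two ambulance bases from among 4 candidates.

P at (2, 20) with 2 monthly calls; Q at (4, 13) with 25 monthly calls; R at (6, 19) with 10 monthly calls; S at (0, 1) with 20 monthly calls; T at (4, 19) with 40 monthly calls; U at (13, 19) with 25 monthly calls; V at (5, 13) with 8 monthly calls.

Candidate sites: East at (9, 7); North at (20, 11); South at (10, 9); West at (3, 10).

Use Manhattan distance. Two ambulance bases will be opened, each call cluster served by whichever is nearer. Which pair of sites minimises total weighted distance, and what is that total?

{South, West}, total 1247

Evaluate every pair (each demand assigned to the nearer of the two):
  {South, West}: total = 1247
  {North, West}: total = 1297
  {East, West}: total = 1322
  {East, South}: total = 1765
  {North, South}: total = 1825
  {East, North}: total = 1900
Best pair: {South, West} with total 1247.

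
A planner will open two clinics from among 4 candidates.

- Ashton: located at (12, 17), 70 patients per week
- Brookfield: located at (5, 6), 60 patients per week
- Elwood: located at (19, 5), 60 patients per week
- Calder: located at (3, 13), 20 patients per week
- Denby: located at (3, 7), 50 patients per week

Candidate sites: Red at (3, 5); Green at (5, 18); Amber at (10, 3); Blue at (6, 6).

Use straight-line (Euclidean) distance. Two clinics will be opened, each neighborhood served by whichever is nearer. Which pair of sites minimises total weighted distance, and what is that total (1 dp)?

Evaluate every pair (each demand assigned to the nearer of the two):
  {Green, Blue}: total = 1603.1
  {Red, Green}: total = 1796.8
  {Amber, Blue}: total = 1800.7
  {Green, Amber}: total = 1908.8
  {Red, Amber}: total = 1937.3
  {Red, Blue}: total = 1971.7
Best pair: {Green, Blue} with total 1603.1.

{Green, Blue}, total 1603.1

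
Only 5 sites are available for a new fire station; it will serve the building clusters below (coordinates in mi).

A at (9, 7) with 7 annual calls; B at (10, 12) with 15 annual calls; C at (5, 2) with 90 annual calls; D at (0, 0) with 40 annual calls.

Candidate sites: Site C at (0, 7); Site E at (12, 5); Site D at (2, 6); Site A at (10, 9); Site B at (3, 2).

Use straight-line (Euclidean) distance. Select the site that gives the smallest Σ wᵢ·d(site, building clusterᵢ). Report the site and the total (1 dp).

Total weighted distance at each candidate:
  Site C (0, 7): total = 1147.1
  Site E (12, 5): total = 1339.9
  Site D (2, 6): total = 902.5
  Site A (10, 9): total = 1373.0
  Site B (3, 2): total = 562.0
Minimum is at Site B with total 562.0 mi.

Site B, total 562.0 mi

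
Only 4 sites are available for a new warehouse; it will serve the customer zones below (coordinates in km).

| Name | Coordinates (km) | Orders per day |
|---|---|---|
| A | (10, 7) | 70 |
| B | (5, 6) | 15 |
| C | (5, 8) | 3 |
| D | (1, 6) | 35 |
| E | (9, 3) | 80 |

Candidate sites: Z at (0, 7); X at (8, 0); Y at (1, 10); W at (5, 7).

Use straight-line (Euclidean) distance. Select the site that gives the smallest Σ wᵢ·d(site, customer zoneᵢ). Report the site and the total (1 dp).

Total weighted distance at each candidate:
  Z (0, 7): total = 1629.2
  X (8, 0): total = 1211.5
  Y (1, 10): total = 1752.8
  W (5, 7): total = 964.9
Minimum is at W with total 964.9 km.

W, total 964.9 km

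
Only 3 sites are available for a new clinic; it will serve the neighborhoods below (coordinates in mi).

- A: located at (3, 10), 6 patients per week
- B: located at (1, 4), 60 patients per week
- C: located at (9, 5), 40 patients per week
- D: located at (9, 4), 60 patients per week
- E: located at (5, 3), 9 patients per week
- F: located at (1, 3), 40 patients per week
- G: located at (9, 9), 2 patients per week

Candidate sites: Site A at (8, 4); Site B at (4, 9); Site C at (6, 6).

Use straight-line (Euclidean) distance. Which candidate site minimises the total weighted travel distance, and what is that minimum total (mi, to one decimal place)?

Total weighted distance at each candidate:
  Site A (8, 4): total = 904.9
  Site B (4, 9): total = 1371.8
  Site C (6, 6): total = 966.1
Minimum is at Site A with total 904.9 mi.

Site A, total 904.9 mi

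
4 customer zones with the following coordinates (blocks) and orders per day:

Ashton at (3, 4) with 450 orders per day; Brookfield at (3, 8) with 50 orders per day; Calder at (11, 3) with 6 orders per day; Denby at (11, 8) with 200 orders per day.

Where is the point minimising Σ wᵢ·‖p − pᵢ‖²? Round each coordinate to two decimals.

The minimiser of Σwᵢ‖p−pᵢ‖² is the weighted centroid p* = (Σwᵢpᵢ)/(Σwᵢ).
Σwᵢ = 706.
Σwᵢxᵢ = 450·3 + 50·3 + 6·11 + 200·11 = 3766.
Σwᵢyᵢ = 450·4 + 50·8 + 6·3 + 200·8 = 3818.
x* = 3766/706 = 5.33, y* = 3818/706 = 5.41.

(5.33, 5.41)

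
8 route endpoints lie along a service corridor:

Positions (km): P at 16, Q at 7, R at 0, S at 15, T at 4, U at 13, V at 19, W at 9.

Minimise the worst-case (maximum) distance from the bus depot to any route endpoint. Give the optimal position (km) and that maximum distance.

location 9.5, max distance 9.5

The 1-center on a line is the midpoint of the two extreme points: leftmost at 0, rightmost at 19.
Optimal location = (0 + 19)/2 = 9.5; maximum distance = (19 − 0)/2 = 9.5.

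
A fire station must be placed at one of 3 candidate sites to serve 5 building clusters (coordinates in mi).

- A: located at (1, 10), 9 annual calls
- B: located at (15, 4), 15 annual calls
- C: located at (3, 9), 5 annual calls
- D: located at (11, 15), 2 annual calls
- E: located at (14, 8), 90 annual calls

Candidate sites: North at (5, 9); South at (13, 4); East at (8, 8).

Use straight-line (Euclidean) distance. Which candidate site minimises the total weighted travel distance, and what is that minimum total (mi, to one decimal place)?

South, total 600.1 mi

Total weighted distance at each candidate:
  North (5, 9): total = 1046.8
  South (13, 4): total = 600.1
  East (8, 8): total = 767.2
Minimum is at South with total 600.1 mi.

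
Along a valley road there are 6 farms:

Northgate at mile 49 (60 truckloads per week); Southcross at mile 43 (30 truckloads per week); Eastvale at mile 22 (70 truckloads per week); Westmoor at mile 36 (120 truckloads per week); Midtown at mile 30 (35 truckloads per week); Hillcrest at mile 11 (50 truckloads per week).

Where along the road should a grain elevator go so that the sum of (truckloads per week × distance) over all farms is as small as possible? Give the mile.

x = 36

For a sum of weighted absolute distances on a line, the optimum is the weighted median (not the mean). Total weight W = 365; half-weight = 182.5.
Sort by position and accumulate weight:
  mile 11 (Hillcrest, w=50) → cum 50
  mile 22 (Eastvale, w=70) → cum 120
  mile 30 (Midtown, w=35) → cum 155
  mile 36 (Westmoor, w=120) → cum 275  ≥ 182.5 → median here
  mile 43 (Southcross, w=30) → cum 305
  mile 49 (Northgate, w=60) → cum 365
Optimal location: mile 36.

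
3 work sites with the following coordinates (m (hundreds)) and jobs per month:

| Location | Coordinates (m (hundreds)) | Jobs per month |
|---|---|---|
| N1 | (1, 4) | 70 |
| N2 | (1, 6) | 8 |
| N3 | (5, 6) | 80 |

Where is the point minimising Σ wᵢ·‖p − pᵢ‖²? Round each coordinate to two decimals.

(3.03, 5.11)

The minimiser of Σwᵢ‖p−pᵢ‖² is the weighted centroid p* = (Σwᵢpᵢ)/(Σwᵢ).
Σwᵢ = 158.
Σwᵢxᵢ = 70·1 + 8·1 + 80·5 = 478.
Σwᵢyᵢ = 70·4 + 8·6 + 80·6 = 808.
x* = 478/158 = 3.03, y* = 808/158 = 5.11.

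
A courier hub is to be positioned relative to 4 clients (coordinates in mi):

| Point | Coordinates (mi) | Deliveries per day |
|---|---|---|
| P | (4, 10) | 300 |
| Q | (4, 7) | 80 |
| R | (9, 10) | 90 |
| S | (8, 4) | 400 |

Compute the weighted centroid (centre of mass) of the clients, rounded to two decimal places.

(6.36, 6.97)

The minimiser of Σwᵢ‖p−pᵢ‖² is the weighted centroid p* = (Σwᵢpᵢ)/(Σwᵢ).
Σwᵢ = 870.
Σwᵢxᵢ = 300·4 + 80·4 + 90·9 + 400·8 = 5530.
Σwᵢyᵢ = 300·10 + 80·7 + 90·10 + 400·4 = 6060.
x* = 5530/870 = 6.36, y* = 6060/870 = 6.97.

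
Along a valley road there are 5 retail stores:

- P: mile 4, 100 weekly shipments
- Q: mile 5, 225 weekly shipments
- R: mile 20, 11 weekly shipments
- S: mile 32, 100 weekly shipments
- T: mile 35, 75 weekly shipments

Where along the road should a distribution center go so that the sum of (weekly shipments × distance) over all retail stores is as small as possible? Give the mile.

x = 5

For a sum of weighted absolute distances on a line, the optimum is the weighted median (not the mean). Total weight W = 511; half-weight = 255.5.
Sort by position and accumulate weight:
  mile 4 (P, w=100) → cum 100
  mile 5 (Q, w=225) → cum 325  ≥ 255.5 → median here
  mile 20 (R, w=11) → cum 336
  mile 32 (S, w=100) → cum 436
  mile 35 (T, w=75) → cum 511
Optimal location: mile 5.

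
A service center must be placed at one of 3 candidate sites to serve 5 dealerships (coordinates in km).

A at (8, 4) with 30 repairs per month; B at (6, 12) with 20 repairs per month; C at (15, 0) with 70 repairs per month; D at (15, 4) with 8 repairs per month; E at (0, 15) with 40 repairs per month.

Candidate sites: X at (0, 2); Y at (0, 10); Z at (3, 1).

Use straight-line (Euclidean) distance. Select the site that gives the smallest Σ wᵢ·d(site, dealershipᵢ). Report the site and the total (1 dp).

Total weighted distance at each candidate:
  X (0, 2): total = 2181.0
  Y (0, 10): total = 2017.7
  Z (3, 1): total = 1917.5
Minimum is at Z with total 1917.5 km.

Z, total 1917.5 km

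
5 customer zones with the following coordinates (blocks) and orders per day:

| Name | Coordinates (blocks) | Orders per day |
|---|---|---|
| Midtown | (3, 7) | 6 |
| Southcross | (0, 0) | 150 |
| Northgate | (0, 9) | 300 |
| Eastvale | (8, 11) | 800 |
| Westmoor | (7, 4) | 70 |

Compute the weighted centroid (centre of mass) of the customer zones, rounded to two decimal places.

The minimiser of Σwᵢ‖p−pᵢ‖² is the weighted centroid p* = (Σwᵢpᵢ)/(Σwᵢ).
Σwᵢ = 1326.
Σwᵢxᵢ = 6·3 + 150·0 + 300·0 + 800·8 + 70·7 = 6908.
Σwᵢyᵢ = 6·7 + 150·0 + 300·9 + 800·11 + 70·4 = 11822.
x* = 6908/1326 = 5.21, y* = 11822/1326 = 8.92.

(5.21, 8.92)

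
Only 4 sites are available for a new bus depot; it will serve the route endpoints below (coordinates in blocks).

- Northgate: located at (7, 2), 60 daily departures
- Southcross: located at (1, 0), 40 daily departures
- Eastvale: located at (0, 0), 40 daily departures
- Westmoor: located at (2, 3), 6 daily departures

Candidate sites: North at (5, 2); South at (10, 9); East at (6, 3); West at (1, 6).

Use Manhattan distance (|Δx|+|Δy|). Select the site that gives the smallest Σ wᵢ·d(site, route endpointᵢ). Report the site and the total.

North, total 664 blocks

Total weighted distance at each candidate:
  North (5, 2): total = 664
  South (10, 9): total = 2164
  East (6, 3): total = 824
  West (1, 6): total = 1144
Minimum is at North with total 664 blocks.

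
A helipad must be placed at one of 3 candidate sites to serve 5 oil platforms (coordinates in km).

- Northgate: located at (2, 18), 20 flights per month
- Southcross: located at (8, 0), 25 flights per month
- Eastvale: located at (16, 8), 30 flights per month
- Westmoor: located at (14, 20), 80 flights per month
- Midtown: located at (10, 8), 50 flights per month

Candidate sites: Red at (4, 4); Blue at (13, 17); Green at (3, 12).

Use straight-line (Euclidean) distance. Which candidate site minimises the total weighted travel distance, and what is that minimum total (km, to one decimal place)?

Total weighted distance at each candidate:
  Red (4, 4): total = 2673.7
  Blue (13, 17): total = 1675.8
  Green (3, 12): total = 2345.9
Minimum is at Blue with total 1675.8 km.

Blue, total 1675.8 km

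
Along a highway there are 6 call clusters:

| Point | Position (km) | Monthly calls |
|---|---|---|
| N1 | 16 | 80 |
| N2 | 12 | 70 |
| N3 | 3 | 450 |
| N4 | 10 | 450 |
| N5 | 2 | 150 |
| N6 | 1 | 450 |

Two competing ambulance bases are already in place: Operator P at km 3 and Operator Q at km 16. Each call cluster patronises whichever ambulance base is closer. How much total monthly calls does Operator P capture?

The indifferent point is the midpoint (3+16)/2 = 9.5; call clusters left of it (closer to Operator P at 3) go to Operator P, those right go to Operator Q.
  N6 at 1 (w=450) → Operator P
  N5 at 2 (w=150) → Operator P
  N3 at 3 (w=450) → Operator P
  N4 at 10 (w=450) → Operator Q
  N2 at 12 (w=70) → Operator Q
  N1 at 16 (w=80) → Operator Q
Operator P captures 1050; Operator Q captures 600.

1050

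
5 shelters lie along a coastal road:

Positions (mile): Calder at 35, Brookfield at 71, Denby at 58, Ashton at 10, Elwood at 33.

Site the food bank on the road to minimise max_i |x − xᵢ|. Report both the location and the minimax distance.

location 40.5, max distance 30.5

The 1-center on a line is the midpoint of the two extreme points: leftmost at 10, rightmost at 71.
Optimal location = (10 + 71)/2 = 40.5; maximum distance = (71 − 10)/2 = 30.5.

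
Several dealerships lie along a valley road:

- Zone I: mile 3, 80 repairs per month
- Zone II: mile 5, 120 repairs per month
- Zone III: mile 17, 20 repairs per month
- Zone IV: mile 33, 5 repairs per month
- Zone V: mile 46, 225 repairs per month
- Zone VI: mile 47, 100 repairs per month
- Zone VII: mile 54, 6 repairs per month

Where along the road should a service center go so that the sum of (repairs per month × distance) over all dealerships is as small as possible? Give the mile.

For a sum of weighted absolute distances on a line, the optimum is the weighted median (not the mean). Total weight W = 556; half-weight = 278.
Sort by position and accumulate weight:
  mile 3 (Zone I, w=80) → cum 80
  mile 5 (Zone II, w=120) → cum 200
  mile 17 (Zone III, w=20) → cum 220
  mile 33 (Zone IV, w=5) → cum 225
  mile 46 (Zone V, w=225) → cum 450  ≥ 278 → median here
  mile 47 (Zone VI, w=100) → cum 550
  mile 54 (Zone VII, w=6) → cum 556
Optimal location: mile 46.

x = 46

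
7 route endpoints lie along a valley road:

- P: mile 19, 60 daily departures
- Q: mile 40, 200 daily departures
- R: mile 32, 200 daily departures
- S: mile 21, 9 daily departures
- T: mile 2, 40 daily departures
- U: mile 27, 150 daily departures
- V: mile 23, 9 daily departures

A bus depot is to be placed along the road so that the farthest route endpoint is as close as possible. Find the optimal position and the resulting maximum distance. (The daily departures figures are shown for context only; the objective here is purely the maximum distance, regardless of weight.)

The 1-center on a line is the midpoint of the two extreme points: leftmost at 2, rightmost at 40.
Optimal location = (2 + 40)/2 = 21; maximum distance = (40 − 2)/2 = 19.

location 21, max distance 19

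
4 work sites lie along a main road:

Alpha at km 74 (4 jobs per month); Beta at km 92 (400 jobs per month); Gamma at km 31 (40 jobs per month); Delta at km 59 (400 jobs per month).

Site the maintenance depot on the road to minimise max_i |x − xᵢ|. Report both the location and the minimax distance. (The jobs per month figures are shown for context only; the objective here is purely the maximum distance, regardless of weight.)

The 1-center on a line is the midpoint of the two extreme points: leftmost at 31, rightmost at 92.
Optimal location = (31 + 92)/2 = 61.5; maximum distance = (92 − 31)/2 = 30.5.

location 61.5, max distance 30.5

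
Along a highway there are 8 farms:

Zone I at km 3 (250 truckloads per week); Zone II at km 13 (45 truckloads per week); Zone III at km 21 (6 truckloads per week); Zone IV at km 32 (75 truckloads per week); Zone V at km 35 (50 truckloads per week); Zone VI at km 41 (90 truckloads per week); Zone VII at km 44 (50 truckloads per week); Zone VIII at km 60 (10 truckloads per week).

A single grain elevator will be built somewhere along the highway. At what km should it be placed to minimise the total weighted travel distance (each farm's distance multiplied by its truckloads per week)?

For a sum of weighted absolute distances on a line, the optimum is the weighted median (not the mean). Total weight W = 576; half-weight = 288.
Sort by position and accumulate weight:
  km 3 (Zone I, w=250) → cum 250
  km 13 (Zone II, w=45) → cum 295  ≥ 288 → median here
  km 21 (Zone III, w=6) → cum 301
  km 32 (Zone IV, w=75) → cum 376
  km 35 (Zone V, w=50) → cum 426
  km 41 (Zone VI, w=90) → cum 516
  km 44 (Zone VII, w=50) → cum 566
  km 60 (Zone VIII, w=10) → cum 576
Optimal location: km 13.

x = 13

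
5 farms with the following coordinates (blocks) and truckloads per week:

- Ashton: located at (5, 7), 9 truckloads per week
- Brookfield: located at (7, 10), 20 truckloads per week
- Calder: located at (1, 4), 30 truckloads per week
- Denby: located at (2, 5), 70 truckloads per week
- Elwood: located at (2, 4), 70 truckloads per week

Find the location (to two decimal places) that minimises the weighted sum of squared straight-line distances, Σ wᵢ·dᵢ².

(2.49, 5.09)

The minimiser of Σwᵢ‖p−pᵢ‖² is the weighted centroid p* = (Σwᵢpᵢ)/(Σwᵢ).
Σwᵢ = 199.
Σwᵢxᵢ = 9·5 + 20·7 + 30·1 + 70·2 + 70·2 = 495.
Σwᵢyᵢ = 9·7 + 20·10 + 30·4 + 70·5 + 70·4 = 1013.
x* = 495/199 = 2.49, y* = 1013/199 = 5.09.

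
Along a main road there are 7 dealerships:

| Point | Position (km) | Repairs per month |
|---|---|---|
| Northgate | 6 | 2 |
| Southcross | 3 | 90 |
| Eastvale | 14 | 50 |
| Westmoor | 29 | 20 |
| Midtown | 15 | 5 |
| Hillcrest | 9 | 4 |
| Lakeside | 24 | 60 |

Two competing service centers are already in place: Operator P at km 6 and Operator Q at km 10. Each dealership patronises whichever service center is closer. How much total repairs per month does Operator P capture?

The indifferent point is the midpoint (6+10)/2 = 8; dealerships left of it (closer to Operator P at 6) go to Operator P, those right go to Operator Q.
  Southcross at 3 (w=90) → Operator P
  Northgate at 6 (w=2) → Operator P
  Hillcrest at 9 (w=4) → Operator Q
  Eastvale at 14 (w=50) → Operator Q
  Midtown at 15 (w=5) → Operator Q
  Lakeside at 24 (w=60) → Operator Q
  Westmoor at 29 (w=20) → Operator Q
Operator P captures 92; Operator Q captures 139.

92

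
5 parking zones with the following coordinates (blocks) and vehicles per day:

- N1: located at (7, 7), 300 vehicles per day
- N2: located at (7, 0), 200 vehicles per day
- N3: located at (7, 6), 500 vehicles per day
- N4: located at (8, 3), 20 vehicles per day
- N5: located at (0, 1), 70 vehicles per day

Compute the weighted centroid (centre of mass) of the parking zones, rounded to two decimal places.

The minimiser of Σwᵢ‖p−pᵢ‖² is the weighted centroid p* = (Σwᵢpᵢ)/(Σwᵢ).
Σwᵢ = 1090.
Σwᵢxᵢ = 300·7 + 200·7 + 500·7 + 20·8 + 70·0 = 7160.
Σwᵢyᵢ = 300·7 + 200·0 + 500·6 + 20·3 + 70·1 = 5230.
x* = 7160/1090 = 6.57, y* = 5230/1090 = 4.80.

(6.57, 4.80)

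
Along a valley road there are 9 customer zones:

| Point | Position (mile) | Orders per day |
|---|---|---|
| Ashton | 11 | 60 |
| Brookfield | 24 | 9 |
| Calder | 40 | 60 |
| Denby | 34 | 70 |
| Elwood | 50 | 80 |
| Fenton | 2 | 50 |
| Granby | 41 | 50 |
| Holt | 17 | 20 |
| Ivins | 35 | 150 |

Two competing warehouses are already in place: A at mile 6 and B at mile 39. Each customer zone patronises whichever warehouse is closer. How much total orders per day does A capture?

The indifferent point is the midpoint (6+39)/2 = 22.5; customer zones left of it (closer to A at 6) go to A, those right go to B.
  Fenton at 2 (w=50) → A
  Ashton at 11 (w=60) → A
  Holt at 17 (w=20) → A
  Brookfield at 24 (w=9) → B
  Denby at 34 (w=70) → B
  Ivins at 35 (w=150) → B
  Calder at 40 (w=60) → B
  Granby at 41 (w=50) → B
  Elwood at 50 (w=80) → B
A captures 130; B captures 419.

130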